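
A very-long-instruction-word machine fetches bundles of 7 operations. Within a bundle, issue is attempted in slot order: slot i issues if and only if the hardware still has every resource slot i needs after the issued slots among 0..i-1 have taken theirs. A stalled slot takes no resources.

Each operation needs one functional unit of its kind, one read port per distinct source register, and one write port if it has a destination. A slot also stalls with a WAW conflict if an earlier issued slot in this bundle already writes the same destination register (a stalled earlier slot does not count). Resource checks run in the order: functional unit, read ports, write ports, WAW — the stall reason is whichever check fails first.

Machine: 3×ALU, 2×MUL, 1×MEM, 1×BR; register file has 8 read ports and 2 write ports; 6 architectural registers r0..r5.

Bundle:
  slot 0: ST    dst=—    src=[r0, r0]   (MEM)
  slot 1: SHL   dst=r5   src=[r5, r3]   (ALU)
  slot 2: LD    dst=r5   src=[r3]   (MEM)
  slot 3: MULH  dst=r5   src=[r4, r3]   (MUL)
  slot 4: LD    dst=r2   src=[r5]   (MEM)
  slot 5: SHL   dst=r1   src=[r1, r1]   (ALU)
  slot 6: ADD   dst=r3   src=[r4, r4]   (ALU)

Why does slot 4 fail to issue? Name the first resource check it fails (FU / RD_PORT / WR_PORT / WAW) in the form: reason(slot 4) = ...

(0) want 1×MEM +1rd +0wr — yes → AL3|MU2|ME0|BR1|rd7|wr2
(1) want 1×ALU +2rd +1wr — yes → AL2|MU2|ME0|BR1|rd5|wr1
(2) want 1×MEM +1rd +1wr — FU → AL2|MU2|ME0|BR1|rd5|wr1
(3) want 1×MUL +2rd +1wr — WAW → AL2|MU2|ME0|BR1|rd5|wr1
(4) want 1×MEM +1rd +1wr — FU → AL2|MU2|ME0|BR1|rd5|wr1
(5) want 1×ALU +1rd +1wr — yes → AL1|MU2|ME0|BR1|rd4|wr0
(6) want 1×ALU +1rd +1wr — WR_PORT → AL1|MU2|ME0|BR1|rd4|wr0

reason(slot 4) = FU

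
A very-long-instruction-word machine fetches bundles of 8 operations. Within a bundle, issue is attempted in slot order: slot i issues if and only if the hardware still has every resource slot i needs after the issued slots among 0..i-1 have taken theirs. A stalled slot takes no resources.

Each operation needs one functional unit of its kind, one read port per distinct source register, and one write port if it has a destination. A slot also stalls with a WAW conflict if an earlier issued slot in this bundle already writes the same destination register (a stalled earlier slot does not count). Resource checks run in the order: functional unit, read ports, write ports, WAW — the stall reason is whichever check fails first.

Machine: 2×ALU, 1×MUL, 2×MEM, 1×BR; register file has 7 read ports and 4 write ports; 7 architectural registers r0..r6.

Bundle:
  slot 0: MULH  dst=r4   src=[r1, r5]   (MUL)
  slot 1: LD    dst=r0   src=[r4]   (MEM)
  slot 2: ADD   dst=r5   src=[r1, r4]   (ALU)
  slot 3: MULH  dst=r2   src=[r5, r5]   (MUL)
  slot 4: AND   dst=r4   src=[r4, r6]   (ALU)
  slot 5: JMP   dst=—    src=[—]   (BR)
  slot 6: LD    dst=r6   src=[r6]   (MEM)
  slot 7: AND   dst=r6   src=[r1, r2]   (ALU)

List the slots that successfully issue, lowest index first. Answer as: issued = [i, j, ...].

issued = [0, 1, 2, 5, 6]

slot 0 (MUL): ISSUE — free A2,Mu0,Ld2,B1 rp5 wp3
slot 1 (MEM): ISSUE — free A2,Mu0,Ld1,B1 rp4 wp2
slot 2 (ALU): ISSUE — free A1,Mu0,Ld1,B1 rp2 wp1
slot 3 (MUL): stall FU — free A1,Mu0,Ld1,B1 rp2 wp1
slot 4 (ALU): stall WAW — free A1,Mu0,Ld1,B1 rp2 wp1
slot 5 (BR): ISSUE — free A1,Mu0,Ld1,B0 rp2 wp1
slot 6 (MEM): ISSUE — free A1,Mu0,Ld0,B0 rp1 wp0
slot 7 (ALU): stall RD_PORT — free A1,Mu0,Ld0,B0 rp1 wp0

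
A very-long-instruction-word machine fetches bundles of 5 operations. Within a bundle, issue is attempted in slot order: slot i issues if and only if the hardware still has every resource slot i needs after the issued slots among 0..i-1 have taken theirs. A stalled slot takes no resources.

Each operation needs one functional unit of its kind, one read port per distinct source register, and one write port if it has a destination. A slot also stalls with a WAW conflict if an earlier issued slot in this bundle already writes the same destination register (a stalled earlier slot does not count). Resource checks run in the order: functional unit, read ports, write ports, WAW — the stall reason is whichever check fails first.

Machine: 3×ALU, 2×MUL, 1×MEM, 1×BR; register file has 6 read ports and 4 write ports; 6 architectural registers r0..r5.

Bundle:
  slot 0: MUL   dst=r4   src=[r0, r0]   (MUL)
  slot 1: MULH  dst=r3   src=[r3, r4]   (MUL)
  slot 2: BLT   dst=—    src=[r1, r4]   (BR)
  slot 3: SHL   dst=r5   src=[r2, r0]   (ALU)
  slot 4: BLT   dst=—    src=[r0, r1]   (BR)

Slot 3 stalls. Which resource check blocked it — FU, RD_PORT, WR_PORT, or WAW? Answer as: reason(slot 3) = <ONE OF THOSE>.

(0) want 1×MUL +1rd +1wr — yes → AL3|MU1|ME1|BR1|rd5|wr3
(1) want 1×MUL +2rd +1wr — yes → AL3|MU0|ME1|BR1|rd3|wr2
(2) want 1×BR +2rd +0wr — yes → AL3|MU0|ME1|BR0|rd1|wr2
(3) want 1×ALU +2rd +1wr — RD_PORT → AL3|MU0|ME1|BR0|rd1|wr2
(4) want 1×BR +2rd +0wr — FU → AL3|MU0|ME1|BR0|rd1|wr2

reason(slot 3) = RD_PORT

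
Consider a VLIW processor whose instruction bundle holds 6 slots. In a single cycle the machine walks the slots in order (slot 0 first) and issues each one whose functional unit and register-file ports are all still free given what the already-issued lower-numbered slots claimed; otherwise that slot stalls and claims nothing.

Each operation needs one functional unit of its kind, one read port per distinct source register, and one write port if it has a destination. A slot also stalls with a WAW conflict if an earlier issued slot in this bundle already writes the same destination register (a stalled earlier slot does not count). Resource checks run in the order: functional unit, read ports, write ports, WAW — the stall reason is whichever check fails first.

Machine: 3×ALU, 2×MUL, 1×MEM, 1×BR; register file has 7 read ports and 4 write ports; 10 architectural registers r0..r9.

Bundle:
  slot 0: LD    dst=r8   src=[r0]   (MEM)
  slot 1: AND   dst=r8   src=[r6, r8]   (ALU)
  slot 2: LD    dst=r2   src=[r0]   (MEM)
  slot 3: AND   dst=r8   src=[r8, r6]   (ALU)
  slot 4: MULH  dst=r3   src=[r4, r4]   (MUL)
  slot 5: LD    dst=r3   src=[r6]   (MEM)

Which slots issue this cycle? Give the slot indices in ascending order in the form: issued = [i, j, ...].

issued = [0, 4]

slot 0 (MEM): ISSUE — free A3,Mu2,Ld0,B1 rp6 wp3
slot 1 (ALU): stall WAW — free A3,Mu2,Ld0,B1 rp6 wp3
slot 2 (MEM): stall FU — free A3,Mu2,Ld0,B1 rp6 wp3
slot 3 (ALU): stall WAW — free A3,Mu2,Ld0,B1 rp6 wp3
slot 4 (MUL): ISSUE — free A3,Mu1,Ld0,B1 rp5 wp2
slot 5 (MEM): stall FU — free A3,Mu1,Ld0,B1 rp5 wp2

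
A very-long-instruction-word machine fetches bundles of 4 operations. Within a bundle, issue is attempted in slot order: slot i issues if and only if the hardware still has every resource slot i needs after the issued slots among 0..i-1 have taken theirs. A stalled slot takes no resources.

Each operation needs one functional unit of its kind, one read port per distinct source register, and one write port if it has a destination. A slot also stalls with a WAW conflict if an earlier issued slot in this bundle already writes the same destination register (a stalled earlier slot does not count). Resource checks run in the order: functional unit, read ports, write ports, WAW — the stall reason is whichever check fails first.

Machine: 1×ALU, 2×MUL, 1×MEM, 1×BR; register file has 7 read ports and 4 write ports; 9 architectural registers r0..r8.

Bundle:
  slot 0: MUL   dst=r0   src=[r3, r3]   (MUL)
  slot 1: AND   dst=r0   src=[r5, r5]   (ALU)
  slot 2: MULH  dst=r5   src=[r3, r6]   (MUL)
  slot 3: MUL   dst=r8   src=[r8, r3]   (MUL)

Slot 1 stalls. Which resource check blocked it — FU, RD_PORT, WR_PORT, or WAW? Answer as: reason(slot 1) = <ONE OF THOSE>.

reason(slot 1) = WAW

[0] MUL needs rd=1 wr=1: ok; after: ALU=1 MUL=1 MEM=1 BR=1, R=6, W=3
[1] ALU needs rd=1 wr=1: WAW; after: ALU=1 MUL=1 MEM=1 BR=1, R=6, W=3
[2] MUL needs rd=2 wr=1: ok; after: ALU=1 MUL=0 MEM=1 BR=1, R=4, W=2
[3] MUL needs rd=2 wr=1: FU; after: ALU=1 MUL=0 MEM=1 BR=1, R=4, W=2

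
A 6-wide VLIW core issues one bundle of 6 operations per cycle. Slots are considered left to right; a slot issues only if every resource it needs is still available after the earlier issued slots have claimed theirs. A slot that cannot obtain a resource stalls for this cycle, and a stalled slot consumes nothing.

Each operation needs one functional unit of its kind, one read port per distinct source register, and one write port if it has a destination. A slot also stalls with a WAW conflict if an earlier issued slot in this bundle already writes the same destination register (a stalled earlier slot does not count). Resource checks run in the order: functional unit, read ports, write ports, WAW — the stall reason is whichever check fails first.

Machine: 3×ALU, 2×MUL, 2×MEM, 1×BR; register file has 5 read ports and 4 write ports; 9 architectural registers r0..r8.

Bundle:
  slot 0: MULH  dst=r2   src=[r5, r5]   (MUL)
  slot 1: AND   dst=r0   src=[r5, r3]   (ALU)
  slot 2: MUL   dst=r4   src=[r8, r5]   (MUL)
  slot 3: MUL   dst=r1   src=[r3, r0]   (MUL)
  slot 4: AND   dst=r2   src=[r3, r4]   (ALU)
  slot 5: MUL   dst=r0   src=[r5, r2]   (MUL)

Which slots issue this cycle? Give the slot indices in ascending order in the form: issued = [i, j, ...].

slot 0 (MUL): ISSUE — free A3,Mu1,Ld2,B1 rp4 wp3
slot 1 (ALU): ISSUE — free A2,Mu1,Ld2,B1 rp2 wp2
slot 2 (MUL): ISSUE — free A2,Mu0,Ld2,B1 rp0 wp1
slot 3 (MUL): stall FU — free A2,Mu0,Ld2,B1 rp0 wp1
slot 4 (ALU): stall RD_PORT — free A2,Mu0,Ld2,B1 rp0 wp1
slot 5 (MUL): stall FU — free A2,Mu0,Ld2,B1 rp0 wp1

issued = [0, 1, 2]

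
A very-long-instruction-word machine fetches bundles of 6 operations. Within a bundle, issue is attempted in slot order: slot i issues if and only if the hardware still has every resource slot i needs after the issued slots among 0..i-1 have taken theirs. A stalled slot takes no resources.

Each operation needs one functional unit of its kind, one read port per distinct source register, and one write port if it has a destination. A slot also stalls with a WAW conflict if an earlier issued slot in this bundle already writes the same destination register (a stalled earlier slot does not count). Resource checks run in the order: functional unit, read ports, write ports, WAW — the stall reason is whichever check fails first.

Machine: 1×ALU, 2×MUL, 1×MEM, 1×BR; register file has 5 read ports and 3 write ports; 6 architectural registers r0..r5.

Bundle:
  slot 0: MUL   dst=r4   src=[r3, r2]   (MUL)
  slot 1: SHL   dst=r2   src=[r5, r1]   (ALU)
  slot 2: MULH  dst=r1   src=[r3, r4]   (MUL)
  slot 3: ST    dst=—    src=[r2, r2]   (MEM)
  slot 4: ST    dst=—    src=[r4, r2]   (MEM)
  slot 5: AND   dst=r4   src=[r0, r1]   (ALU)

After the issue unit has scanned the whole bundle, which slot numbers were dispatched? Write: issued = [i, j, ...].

issued = [0, 1, 3]

[0] MUL needs rd=2 wr=1: ok; after: ALU=1 MUL=1 MEM=1 BR=1, R=3, W=2
[1] ALU needs rd=2 wr=1: ok; after: ALU=0 MUL=1 MEM=1 BR=1, R=1, W=1
[2] MUL needs rd=2 wr=1: RD_PORT; after: ALU=0 MUL=1 MEM=1 BR=1, R=1, W=1
[3] MEM needs rd=1 wr=0: ok; after: ALU=0 MUL=1 MEM=0 BR=1, R=0, W=1
[4] MEM needs rd=2 wr=0: FU; after: ALU=0 MUL=1 MEM=0 BR=1, R=0, W=1
[5] ALU needs rd=2 wr=1: FU; after: ALU=0 MUL=1 MEM=0 BR=1, R=0, W=1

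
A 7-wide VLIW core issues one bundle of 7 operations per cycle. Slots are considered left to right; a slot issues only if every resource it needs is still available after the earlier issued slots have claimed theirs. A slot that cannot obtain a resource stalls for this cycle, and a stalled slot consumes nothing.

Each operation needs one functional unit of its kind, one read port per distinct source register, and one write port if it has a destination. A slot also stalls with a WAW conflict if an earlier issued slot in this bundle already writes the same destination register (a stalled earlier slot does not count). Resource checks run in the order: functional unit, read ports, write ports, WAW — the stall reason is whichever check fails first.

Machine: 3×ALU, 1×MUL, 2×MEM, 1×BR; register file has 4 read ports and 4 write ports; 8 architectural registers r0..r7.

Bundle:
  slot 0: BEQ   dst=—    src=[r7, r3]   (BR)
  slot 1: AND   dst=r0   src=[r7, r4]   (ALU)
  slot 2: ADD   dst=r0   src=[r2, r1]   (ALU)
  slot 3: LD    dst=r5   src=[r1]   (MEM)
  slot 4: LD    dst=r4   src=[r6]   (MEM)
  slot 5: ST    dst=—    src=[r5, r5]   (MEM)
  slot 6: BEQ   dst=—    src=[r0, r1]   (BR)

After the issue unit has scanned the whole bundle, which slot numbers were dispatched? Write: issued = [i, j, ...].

  0. BR ⇒ go  {3A/1Mu/2Ld/0B | 2r 4w}
  1. ALU→r0 ⇒ go  {2A/1Mu/2Ld/0B | 0r 3w}
  2. ALU→r0 ⇒ no(RD_PORT)  {2A/1Mu/2Ld/0B | 0r 3w}
  3. MEM→r5 ⇒ no(RD_PORT)  {2A/1Mu/2Ld/0B | 0r 3w}
  4. MEM→r4 ⇒ no(RD_PORT)  {2A/1Mu/2Ld/0B | 0r 3w}
  5. MEM ⇒ no(RD_PORT)  {2A/1Mu/2Ld/0B | 0r 3w}
  6. BR ⇒ no(FU)  {2A/1Mu/2Ld/0B | 0r 3w}

issued = [0, 1]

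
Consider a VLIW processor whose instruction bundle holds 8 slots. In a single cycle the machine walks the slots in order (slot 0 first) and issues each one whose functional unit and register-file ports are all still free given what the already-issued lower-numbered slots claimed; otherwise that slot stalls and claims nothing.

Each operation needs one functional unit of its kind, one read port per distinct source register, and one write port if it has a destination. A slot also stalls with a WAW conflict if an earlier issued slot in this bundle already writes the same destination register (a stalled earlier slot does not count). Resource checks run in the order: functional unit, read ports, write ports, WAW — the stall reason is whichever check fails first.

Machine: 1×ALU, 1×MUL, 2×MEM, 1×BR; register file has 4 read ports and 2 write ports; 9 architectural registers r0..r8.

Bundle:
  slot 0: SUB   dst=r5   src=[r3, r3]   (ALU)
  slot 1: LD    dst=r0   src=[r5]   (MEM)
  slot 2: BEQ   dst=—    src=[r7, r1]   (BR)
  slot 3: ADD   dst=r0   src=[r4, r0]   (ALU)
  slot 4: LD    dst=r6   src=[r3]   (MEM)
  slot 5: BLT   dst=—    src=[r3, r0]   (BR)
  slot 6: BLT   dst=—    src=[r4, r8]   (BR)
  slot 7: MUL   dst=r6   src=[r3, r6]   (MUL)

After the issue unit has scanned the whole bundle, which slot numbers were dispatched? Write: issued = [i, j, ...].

  0. ALU→r5 ⇒ go  {0A/1Mu/2Ld/1B | 3r 1w}
  1. MEM→r0 ⇒ go  {0A/1Mu/1Ld/1B | 2r 0w}
  2. BR ⇒ go  {0A/1Mu/1Ld/0B | 0r 0w}
  3. ALU→r0 ⇒ no(FU)  {0A/1Mu/1Ld/0B | 0r 0w}
  4. MEM→r6 ⇒ no(RD_PORT)  {0A/1Mu/1Ld/0B | 0r 0w}
  5. BR ⇒ no(FU)  {0A/1Mu/1Ld/0B | 0r 0w}
  6. BR ⇒ no(FU)  {0A/1Mu/1Ld/0B | 0r 0w}
  7. MUL→r6 ⇒ no(RD_PORT)  {0A/1Mu/1Ld/0B | 0r 0w}

issued = [0, 1, 2]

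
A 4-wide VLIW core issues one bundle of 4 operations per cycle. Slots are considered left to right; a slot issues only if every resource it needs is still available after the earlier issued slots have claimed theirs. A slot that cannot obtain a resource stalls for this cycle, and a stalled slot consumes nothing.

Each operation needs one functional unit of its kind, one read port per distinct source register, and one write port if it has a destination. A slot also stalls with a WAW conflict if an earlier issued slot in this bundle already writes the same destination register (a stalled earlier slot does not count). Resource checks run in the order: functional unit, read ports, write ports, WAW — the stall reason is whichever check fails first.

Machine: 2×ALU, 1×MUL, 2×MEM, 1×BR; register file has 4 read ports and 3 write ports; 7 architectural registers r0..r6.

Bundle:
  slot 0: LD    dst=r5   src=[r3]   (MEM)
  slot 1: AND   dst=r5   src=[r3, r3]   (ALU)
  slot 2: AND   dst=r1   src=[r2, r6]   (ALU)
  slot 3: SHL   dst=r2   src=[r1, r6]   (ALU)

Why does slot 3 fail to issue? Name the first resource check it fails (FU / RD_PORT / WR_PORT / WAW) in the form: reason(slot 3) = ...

[0] MEM needs rd=1 wr=1: ok; after: ALU=2 MUL=1 MEM=1 BR=1, R=3, W=2
[1] ALU needs rd=1 wr=1: WAW; after: ALU=2 MUL=1 MEM=1 BR=1, R=3, W=2
[2] ALU needs rd=2 wr=1: ok; after: ALU=1 MUL=1 MEM=1 BR=1, R=1, W=1
[3] ALU needs rd=2 wr=1: RD_PORT; after: ALU=1 MUL=1 MEM=1 BR=1, R=1, W=1

reason(slot 3) = RD_PORT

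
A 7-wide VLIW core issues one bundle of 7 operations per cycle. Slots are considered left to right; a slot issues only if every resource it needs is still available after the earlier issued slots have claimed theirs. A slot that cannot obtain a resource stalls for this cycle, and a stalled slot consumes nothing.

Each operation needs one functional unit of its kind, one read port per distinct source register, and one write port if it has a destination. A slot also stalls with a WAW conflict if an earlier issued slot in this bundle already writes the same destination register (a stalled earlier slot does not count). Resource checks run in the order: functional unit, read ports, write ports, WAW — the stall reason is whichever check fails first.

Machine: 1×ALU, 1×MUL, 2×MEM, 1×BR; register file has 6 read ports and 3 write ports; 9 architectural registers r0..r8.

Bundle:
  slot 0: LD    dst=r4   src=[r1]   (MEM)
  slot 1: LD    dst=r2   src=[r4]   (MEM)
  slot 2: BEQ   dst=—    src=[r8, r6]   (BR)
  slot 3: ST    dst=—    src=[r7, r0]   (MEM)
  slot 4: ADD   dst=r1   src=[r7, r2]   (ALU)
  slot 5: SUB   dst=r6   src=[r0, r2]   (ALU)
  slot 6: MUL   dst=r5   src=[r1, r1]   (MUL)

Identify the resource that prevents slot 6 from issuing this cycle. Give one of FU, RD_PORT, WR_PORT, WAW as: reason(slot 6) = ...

slot 0 (MEM): ISSUE — free A1,Mu1,Ld1,B1 rp5 wp2
slot 1 (MEM): ISSUE — free A1,Mu1,Ld0,B1 rp4 wp1
slot 2 (BR): ISSUE — free A1,Mu1,Ld0,B0 rp2 wp1
slot 3 (MEM): stall FU — free A1,Mu1,Ld0,B0 rp2 wp1
slot 4 (ALU): ISSUE — free A0,Mu1,Ld0,B0 rp0 wp0
slot 5 (ALU): stall FU — free A0,Mu1,Ld0,B0 rp0 wp0
slot 6 (MUL): stall RD_PORT — free A0,Mu1,Ld0,B0 rp0 wp0

reason(slot 6) = RD_PORT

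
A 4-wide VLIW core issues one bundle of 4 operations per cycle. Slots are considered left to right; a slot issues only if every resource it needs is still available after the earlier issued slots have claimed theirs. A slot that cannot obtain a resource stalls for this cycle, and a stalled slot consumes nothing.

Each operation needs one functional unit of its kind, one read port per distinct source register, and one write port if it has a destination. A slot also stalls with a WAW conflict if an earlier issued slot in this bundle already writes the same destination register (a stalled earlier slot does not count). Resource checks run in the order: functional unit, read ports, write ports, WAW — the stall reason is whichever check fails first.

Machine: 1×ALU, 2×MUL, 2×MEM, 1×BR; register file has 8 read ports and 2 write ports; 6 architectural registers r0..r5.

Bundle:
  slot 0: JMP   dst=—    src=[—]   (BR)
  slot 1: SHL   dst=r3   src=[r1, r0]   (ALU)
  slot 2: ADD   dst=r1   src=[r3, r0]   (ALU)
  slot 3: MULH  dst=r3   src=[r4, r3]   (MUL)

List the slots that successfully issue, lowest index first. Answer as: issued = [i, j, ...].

issued = [0, 1]

[0] BR needs rd=0 wr=0: ok; after: ALU=1 MUL=2 MEM=2 BR=0, R=8, W=2
[1] ALU needs rd=2 wr=1: ok; after: ALU=0 MUL=2 MEM=2 BR=0, R=6, W=1
[2] ALU needs rd=2 wr=1: FU; after: ALU=0 MUL=2 MEM=2 BR=0, R=6, W=1
[3] MUL needs rd=2 wr=1: WAW; after: ALU=0 MUL=2 MEM=2 BR=0, R=6, W=1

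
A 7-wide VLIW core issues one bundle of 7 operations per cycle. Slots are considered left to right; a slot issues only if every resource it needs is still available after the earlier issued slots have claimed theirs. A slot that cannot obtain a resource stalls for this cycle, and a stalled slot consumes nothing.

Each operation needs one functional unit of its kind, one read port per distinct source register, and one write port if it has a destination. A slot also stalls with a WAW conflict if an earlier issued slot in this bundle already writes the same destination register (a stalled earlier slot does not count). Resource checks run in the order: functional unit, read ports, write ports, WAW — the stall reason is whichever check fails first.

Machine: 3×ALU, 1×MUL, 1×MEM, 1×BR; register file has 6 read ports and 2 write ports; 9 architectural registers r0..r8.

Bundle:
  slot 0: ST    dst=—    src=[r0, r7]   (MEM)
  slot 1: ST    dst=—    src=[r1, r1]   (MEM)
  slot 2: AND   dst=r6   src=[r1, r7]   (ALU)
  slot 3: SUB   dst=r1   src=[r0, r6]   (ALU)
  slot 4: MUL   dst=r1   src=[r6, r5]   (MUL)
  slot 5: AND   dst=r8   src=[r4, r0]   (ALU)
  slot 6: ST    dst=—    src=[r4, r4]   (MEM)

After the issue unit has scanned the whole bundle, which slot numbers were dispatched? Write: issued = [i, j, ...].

issued = [0, 2, 3]

#0 MEM src=r0,r7 dispatched  <A:3 Mu:1 Ld:0 B:1 rd:4 wr:2>
#1 MEM src=r1,r1 held:FU  <A:3 Mu:1 Ld:0 B:1 rd:4 wr:2>
#2 ALU src=r1,r7 dispatched  <A:2 Mu:1 Ld:0 B:1 rd:2 wr:1>
#3 ALU src=r0,r6 dispatched  <A:1 Mu:1 Ld:0 B:1 rd:0 wr:0>
#4 MUL src=r6,r5 held:RD_PORT  <A:1 Mu:1 Ld:0 B:1 rd:0 wr:0>
#5 ALU src=r4,r0 held:RD_PORT  <A:1 Mu:1 Ld:0 B:1 rd:0 wr:0>
#6 MEM src=r4,r4 held:FU  <A:1 Mu:1 Ld:0 B:1 rd:0 wr:0>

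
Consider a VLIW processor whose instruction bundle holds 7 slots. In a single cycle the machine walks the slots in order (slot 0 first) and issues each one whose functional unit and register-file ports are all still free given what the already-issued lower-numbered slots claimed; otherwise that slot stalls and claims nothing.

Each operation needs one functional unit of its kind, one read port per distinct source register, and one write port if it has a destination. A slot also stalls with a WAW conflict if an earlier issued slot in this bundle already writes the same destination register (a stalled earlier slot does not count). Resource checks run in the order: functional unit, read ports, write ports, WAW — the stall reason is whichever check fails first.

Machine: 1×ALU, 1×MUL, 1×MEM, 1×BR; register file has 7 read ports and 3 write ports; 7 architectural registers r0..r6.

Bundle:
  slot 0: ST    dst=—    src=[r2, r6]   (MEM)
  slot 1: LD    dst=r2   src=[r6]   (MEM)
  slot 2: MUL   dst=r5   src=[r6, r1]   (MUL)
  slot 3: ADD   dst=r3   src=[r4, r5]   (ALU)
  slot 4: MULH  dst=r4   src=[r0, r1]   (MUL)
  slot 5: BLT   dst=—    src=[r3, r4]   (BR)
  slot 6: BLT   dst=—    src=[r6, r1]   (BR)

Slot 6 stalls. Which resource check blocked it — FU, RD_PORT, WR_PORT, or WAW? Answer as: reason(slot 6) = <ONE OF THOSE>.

reason(slot 6) = RD_PORT

#0 MEM src=r2,r6 dispatched  <A:1 Mu:1 Ld:0 B:1 rd:5 wr:3>
#1 MEM src=r6 held:FU  <A:1 Mu:1 Ld:0 B:1 rd:5 wr:3>
#2 MUL src=r6,r1 dispatched  <A:1 Mu:0 Ld:0 B:1 rd:3 wr:2>
#3 ALU src=r4,r5 dispatched  <A:0 Mu:0 Ld:0 B:1 rd:1 wr:1>
#4 MUL src=r0,r1 held:FU  <A:0 Mu:0 Ld:0 B:1 rd:1 wr:1>
#5 BR src=r3,r4 held:RD_PORT  <A:0 Mu:0 Ld:0 B:1 rd:1 wr:1>
#6 BR src=r6,r1 held:RD_PORT  <A:0 Mu:0 Ld:0 B:1 rd:1 wr:1>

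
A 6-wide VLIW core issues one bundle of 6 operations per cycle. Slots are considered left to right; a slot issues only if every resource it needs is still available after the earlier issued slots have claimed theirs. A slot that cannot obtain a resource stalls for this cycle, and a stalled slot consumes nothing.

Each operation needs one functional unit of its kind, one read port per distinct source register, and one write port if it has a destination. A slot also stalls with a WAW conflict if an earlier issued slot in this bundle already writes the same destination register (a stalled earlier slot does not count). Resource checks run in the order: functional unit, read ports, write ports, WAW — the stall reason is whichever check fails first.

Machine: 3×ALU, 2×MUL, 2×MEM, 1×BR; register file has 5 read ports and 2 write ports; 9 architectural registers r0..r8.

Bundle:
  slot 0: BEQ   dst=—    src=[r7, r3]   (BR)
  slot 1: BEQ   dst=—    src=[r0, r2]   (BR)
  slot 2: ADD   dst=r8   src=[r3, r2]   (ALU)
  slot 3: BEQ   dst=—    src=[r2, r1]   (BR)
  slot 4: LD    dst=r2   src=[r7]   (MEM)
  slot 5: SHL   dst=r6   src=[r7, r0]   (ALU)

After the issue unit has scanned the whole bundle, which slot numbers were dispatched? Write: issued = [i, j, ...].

[0] BR needs rd=2 wr=0: ok; after: ALU=3 MUL=2 MEM=2 BR=0, R=3, W=2
[1] BR needs rd=2 wr=0: FU; after: ALU=3 MUL=2 MEM=2 BR=0, R=3, W=2
[2] ALU needs rd=2 wr=1: ok; after: ALU=2 MUL=2 MEM=2 BR=0, R=1, W=1
[3] BR needs rd=2 wr=0: FU; after: ALU=2 MUL=2 MEM=2 BR=0, R=1, W=1
[4] MEM needs rd=1 wr=1: ok; after: ALU=2 MUL=2 MEM=1 BR=0, R=0, W=0
[5] ALU needs rd=2 wr=1: RD_PORT; after: ALU=2 MUL=2 MEM=1 BR=0, R=0, W=0

issued = [0, 2, 4]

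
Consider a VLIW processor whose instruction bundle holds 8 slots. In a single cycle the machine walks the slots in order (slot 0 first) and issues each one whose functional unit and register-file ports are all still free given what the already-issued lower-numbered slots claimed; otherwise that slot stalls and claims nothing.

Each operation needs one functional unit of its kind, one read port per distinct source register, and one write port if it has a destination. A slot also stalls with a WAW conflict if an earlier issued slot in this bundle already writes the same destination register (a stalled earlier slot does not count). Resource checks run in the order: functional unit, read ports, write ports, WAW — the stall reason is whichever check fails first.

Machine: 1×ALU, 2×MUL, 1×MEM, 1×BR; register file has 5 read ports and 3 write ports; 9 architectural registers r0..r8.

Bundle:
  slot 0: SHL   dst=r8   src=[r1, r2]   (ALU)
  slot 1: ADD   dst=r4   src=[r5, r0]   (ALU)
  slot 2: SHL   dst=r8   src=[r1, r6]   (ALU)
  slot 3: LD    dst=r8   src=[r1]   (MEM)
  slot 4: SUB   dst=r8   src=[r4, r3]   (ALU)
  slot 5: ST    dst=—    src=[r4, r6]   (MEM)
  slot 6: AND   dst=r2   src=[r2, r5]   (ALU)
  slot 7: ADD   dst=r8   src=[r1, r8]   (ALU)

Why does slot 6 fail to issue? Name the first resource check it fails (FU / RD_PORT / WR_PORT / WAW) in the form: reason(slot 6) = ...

reason(slot 6) = FU

(0) want 1×ALU +2rd +1wr — yes → AL0|MU2|ME1|BR1|rd3|wr2
(1) want 1×ALU +2rd +1wr — FU → AL0|MU2|ME1|BR1|rd3|wr2
(2) want 1×ALU +2rd +1wr — FU → AL0|MU2|ME1|BR1|rd3|wr2
(3) want 1×MEM +1rd +1wr — WAW → AL0|MU2|ME1|BR1|rd3|wr2
(4) want 1×ALU +2rd +1wr — FU → AL0|MU2|ME1|BR1|rd3|wr2
(5) want 1×MEM +2rd +0wr — yes → AL0|MU2|ME0|BR1|rd1|wr2
(6) want 1×ALU +2rd +1wr — FU → AL0|MU2|ME0|BR1|rd1|wr2
(7) want 1×ALU +2rd +1wr — FU → AL0|MU2|ME0|BR1|rd1|wr2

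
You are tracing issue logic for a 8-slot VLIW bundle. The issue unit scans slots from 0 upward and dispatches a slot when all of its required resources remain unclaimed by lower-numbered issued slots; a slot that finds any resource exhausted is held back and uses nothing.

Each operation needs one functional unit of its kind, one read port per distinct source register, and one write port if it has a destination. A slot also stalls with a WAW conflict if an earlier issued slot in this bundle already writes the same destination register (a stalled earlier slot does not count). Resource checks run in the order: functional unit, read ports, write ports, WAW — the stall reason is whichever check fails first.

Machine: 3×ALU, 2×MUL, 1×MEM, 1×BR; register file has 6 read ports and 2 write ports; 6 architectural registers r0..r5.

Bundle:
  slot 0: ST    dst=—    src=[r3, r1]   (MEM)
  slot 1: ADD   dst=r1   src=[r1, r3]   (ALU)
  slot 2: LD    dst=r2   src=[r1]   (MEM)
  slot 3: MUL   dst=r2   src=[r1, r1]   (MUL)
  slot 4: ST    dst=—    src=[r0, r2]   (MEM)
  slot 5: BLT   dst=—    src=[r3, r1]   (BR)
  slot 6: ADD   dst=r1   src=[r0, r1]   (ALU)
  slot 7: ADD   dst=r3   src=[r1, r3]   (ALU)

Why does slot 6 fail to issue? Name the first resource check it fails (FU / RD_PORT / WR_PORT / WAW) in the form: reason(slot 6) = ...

reason(slot 6) = RD_PORT

(0) want 1×MEM +2rd +0wr — yes → AL3|MU2|ME0|BR1|rd4|wr2
(1) want 1×ALU +2rd +1wr — yes → AL2|MU2|ME0|BR1|rd2|wr1
(2) want 1×MEM +1rd +1wr — FU → AL2|MU2|ME0|BR1|rd2|wr1
(3) want 1×MUL +1rd +1wr — yes → AL2|MU1|ME0|BR1|rd1|wr0
(4) want 1×MEM +2rd +0wr — FU → AL2|MU1|ME0|BR1|rd1|wr0
(5) want 1×BR +2rd +0wr — RD_PORT → AL2|MU1|ME0|BR1|rd1|wr0
(6) want 1×ALU +2rd +1wr — RD_PORT → AL2|MU1|ME0|BR1|rd1|wr0
(7) want 1×ALU +2rd +1wr — RD_PORT → AL2|MU1|ME0|BR1|rd1|wr0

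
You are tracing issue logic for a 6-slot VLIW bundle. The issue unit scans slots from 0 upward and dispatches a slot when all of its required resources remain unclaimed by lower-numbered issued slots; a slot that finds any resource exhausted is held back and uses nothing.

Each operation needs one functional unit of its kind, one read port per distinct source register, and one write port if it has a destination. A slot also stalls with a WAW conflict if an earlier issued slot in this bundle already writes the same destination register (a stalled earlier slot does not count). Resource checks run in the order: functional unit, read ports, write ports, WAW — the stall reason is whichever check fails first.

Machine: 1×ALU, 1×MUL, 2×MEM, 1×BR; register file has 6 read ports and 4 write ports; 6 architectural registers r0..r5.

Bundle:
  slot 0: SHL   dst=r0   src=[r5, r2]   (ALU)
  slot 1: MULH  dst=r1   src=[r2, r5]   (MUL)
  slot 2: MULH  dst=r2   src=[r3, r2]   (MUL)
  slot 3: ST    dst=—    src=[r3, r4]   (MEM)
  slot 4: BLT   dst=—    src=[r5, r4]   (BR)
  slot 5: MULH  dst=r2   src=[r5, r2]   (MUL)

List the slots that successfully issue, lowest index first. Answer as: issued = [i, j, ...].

issued = [0, 1, 3]

slot 0 (ALU): ISSUE — free A0,Mu1,Ld2,B1 rp4 wp3
slot 1 (MUL): ISSUE — free A0,Mu0,Ld2,B1 rp2 wp2
slot 2 (MUL): stall FU — free A0,Mu0,Ld2,B1 rp2 wp2
slot 3 (MEM): ISSUE — free A0,Mu0,Ld1,B1 rp0 wp2
slot 4 (BR): stall RD_PORT — free A0,Mu0,Ld1,B1 rp0 wp2
slot 5 (MUL): stall FU — free A0,Mu0,Ld1,B1 rp0 wp2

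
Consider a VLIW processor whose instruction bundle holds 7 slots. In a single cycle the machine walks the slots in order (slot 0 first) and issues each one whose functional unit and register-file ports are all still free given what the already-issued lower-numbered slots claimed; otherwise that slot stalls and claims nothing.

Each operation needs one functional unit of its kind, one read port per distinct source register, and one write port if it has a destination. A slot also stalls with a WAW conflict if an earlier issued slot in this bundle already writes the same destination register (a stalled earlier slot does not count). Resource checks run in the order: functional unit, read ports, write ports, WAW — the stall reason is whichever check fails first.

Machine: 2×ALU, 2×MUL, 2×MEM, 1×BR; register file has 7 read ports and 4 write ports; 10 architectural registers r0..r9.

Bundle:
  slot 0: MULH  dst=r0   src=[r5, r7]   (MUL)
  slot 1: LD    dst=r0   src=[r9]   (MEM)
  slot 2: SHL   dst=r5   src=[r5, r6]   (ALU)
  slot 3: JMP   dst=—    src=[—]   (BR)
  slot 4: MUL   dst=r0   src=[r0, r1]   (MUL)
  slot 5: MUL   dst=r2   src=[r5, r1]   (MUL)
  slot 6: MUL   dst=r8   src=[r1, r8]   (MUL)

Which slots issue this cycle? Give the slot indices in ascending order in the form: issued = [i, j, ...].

  0. MUL→r0 ⇒ go  {2A/1Mu/2Ld/1B | 5r 3w}
  1. MEM→r0 ⇒ no(WAW)  {2A/1Mu/2Ld/1B | 5r 3w}
  2. ALU→r5 ⇒ go  {1A/1Mu/2Ld/1B | 3r 2w}
  3. BR ⇒ go  {1A/1Mu/2Ld/0B | 3r 2w}
  4. MUL→r0 ⇒ no(WAW)  {1A/1Mu/2Ld/0B | 3r 2w}
  5. MUL→r2 ⇒ go  {1A/0Mu/2Ld/0B | 1r 1w}
  6. MUL→r8 ⇒ no(FU)  {1A/0Mu/2Ld/0B | 1r 1w}

issued = [0, 2, 3, 5]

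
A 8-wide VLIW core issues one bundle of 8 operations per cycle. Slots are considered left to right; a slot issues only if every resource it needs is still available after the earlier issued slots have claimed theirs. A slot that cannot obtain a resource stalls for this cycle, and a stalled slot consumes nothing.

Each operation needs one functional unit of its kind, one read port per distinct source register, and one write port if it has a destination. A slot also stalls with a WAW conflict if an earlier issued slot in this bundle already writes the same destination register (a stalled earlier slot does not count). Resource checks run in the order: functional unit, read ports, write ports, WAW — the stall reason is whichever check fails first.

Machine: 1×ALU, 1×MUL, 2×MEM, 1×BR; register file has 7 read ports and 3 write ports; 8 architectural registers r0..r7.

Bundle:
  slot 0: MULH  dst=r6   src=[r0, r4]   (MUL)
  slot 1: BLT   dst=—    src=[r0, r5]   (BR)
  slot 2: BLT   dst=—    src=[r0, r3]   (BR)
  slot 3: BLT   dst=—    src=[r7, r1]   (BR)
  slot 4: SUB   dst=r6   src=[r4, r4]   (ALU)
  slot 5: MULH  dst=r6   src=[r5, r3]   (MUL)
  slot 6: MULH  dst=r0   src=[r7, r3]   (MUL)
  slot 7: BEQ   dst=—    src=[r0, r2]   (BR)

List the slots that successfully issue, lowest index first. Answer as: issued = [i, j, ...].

issued = [0, 1]

[0] MUL needs rd=2 wr=1: ok; after: ALU=1 MUL=0 MEM=2 BR=1, R=5, W=2
[1] BR needs rd=2 wr=0: ok; after: ALU=1 MUL=0 MEM=2 BR=0, R=3, W=2
[2] BR needs rd=2 wr=0: FU; after: ALU=1 MUL=0 MEM=2 BR=0, R=3, W=2
[3] BR needs rd=2 wr=0: FU; after: ALU=1 MUL=0 MEM=2 BR=0, R=3, W=2
[4] ALU needs rd=1 wr=1: WAW; after: ALU=1 MUL=0 MEM=2 BR=0, R=3, W=2
[5] MUL needs rd=2 wr=1: FU; after: ALU=1 MUL=0 MEM=2 BR=0, R=3, W=2
[6] MUL needs rd=2 wr=1: FU; after: ALU=1 MUL=0 MEM=2 BR=0, R=3, W=2
[7] BR needs rd=2 wr=0: FU; after: ALU=1 MUL=0 MEM=2 BR=0, R=3, W=2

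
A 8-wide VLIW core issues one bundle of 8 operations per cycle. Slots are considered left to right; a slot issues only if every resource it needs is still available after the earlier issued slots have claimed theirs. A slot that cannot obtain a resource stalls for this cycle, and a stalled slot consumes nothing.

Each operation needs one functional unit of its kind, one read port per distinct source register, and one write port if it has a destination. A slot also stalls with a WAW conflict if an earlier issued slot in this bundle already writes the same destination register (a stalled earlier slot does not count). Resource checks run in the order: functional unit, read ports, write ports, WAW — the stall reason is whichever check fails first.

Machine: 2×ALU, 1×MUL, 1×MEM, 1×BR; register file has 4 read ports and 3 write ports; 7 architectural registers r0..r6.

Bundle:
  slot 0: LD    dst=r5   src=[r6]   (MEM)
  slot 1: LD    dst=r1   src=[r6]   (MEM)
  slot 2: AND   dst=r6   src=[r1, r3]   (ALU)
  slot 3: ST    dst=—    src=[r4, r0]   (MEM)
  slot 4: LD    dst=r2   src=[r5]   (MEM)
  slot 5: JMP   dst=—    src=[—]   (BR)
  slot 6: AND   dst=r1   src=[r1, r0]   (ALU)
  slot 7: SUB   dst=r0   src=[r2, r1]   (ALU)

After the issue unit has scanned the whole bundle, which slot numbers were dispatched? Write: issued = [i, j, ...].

issued = [0, 2, 5]

slot 0 (MEM): ISSUE — free A2,Mu1,Ld0,B1 rp3 wp2
slot 1 (MEM): stall FU — free A2,Mu1,Ld0,B1 rp3 wp2
slot 2 (ALU): ISSUE — free A1,Mu1,Ld0,B1 rp1 wp1
slot 3 (MEM): stall FU — free A1,Mu1,Ld0,B1 rp1 wp1
slot 4 (MEM): stall FU — free A1,Mu1,Ld0,B1 rp1 wp1
slot 5 (BR): ISSUE — free A1,Mu1,Ld0,B0 rp1 wp1
slot 6 (ALU): stall RD_PORT — free A1,Mu1,Ld0,B0 rp1 wp1
slot 7 (ALU): stall RD_PORT — free A1,Mu1,Ld0,B0 rp1 wp1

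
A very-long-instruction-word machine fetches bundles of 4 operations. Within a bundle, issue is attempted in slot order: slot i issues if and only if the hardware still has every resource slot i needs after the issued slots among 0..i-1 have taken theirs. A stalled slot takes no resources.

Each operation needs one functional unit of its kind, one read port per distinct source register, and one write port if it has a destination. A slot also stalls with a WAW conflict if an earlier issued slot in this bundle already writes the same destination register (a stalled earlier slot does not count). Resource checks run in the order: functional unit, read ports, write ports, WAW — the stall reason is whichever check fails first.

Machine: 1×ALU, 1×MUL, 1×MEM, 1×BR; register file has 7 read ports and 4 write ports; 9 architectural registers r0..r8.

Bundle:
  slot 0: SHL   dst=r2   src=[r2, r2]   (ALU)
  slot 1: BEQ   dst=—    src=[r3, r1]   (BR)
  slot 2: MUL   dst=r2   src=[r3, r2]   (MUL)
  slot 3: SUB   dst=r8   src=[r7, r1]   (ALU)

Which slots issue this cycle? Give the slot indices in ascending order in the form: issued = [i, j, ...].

issued = [0, 1]

#0 ALU src=r2,r2 dispatched  <A:0 Mu:1 Ld:1 B:1 rd:6 wr:3>
#1 BR src=r3,r1 dispatched  <A:0 Mu:1 Ld:1 B:0 rd:4 wr:3>
#2 MUL src=r3,r2 held:WAW  <A:0 Mu:1 Ld:1 B:0 rd:4 wr:3>
#3 ALU src=r7,r1 held:FU  <A:0 Mu:1 Ld:1 B:0 rd:4 wr:3>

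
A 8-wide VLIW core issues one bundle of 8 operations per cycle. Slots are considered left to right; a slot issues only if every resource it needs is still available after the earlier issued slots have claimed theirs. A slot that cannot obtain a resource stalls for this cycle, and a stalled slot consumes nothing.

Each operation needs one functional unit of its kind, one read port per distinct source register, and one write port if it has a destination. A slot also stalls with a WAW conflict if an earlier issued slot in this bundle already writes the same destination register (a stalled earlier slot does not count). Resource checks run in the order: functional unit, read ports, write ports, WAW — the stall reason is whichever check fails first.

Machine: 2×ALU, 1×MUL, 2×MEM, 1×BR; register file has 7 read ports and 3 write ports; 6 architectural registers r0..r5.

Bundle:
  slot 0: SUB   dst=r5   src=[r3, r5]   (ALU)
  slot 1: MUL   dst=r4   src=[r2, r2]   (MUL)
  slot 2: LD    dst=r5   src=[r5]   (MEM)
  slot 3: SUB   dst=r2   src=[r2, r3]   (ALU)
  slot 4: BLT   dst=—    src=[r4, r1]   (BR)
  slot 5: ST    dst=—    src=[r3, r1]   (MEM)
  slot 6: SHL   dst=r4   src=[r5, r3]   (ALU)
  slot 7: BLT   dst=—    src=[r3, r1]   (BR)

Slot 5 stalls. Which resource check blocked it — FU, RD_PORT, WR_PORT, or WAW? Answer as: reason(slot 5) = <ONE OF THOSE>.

(0) want 1×ALU +2rd +1wr — yes → AL1|MU1|ME2|BR1|rd5|wr2
(1) want 1×MUL +1rd +1wr — yes → AL1|MU0|ME2|BR1|rd4|wr1
(2) want 1×MEM +1rd +1wr — WAW → AL1|MU0|ME2|BR1|rd4|wr1
(3) want 1×ALU +2rd +1wr — yes → AL0|MU0|ME2|BR1|rd2|wr0
(4) want 1×BR +2rd +0wr — yes → AL0|MU0|ME2|BR0|rd0|wr0
(5) want 1×MEM +2rd +0wr — RD_PORT → AL0|MU0|ME2|BR0|rd0|wr0
(6) want 1×ALU +2rd +1wr — FU → AL0|MU0|ME2|BR0|rd0|wr0
(7) want 1×BR +2rd +0wr — FU → AL0|MU0|ME2|BR0|rd0|wr0

reason(slot 5) = RD_PORT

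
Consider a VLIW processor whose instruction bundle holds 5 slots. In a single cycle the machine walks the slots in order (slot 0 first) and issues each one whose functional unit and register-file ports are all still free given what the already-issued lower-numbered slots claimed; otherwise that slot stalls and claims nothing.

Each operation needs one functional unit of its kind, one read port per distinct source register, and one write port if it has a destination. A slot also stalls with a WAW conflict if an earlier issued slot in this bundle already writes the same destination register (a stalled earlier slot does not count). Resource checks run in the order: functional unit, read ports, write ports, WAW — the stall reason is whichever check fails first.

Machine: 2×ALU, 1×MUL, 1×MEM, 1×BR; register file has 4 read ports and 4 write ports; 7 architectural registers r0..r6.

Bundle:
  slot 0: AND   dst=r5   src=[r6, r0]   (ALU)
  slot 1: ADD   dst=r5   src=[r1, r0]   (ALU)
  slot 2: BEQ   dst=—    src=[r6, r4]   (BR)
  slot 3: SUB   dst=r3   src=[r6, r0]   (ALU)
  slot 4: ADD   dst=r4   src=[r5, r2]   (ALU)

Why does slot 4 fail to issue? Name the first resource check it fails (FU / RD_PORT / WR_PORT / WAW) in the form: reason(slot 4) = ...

reason(slot 4) = RD_PORT

#0 ALU src=r6,r0 dispatched  <A:1 Mu:1 Ld:1 B:1 rd:2 wr:3>
#1 ALU src=r1,r0 held:WAW  <A:1 Mu:1 Ld:1 B:1 rd:2 wr:3>
#2 BR src=r6,r4 dispatched  <A:1 Mu:1 Ld:1 B:0 rd:0 wr:3>
#3 ALU src=r6,r0 held:RD_PORT  <A:1 Mu:1 Ld:1 B:0 rd:0 wr:3>
#4 ALU src=r5,r2 held:RD_PORT  <A:1 Mu:1 Ld:1 B:0 rd:0 wr:3>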